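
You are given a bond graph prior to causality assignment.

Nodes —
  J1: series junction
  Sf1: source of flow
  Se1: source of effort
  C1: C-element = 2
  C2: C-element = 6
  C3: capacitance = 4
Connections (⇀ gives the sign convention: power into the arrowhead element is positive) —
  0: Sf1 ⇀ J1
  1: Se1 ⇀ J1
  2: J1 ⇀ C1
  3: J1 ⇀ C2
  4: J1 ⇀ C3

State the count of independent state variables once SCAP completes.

#0 |Sf1  (Sf1 fixes flow; stroke at Sf1)
#1 |J1  (Se1 fixes effort; stroke away)
#2 |J1  (J1: bond 0 brought flow, rest push out)
#3 |J1  (J1 flow already set via bond 0)
#4 |J1  (1-jn J1 has f-setter on 0)

3  (C1, C2, C3 all integral)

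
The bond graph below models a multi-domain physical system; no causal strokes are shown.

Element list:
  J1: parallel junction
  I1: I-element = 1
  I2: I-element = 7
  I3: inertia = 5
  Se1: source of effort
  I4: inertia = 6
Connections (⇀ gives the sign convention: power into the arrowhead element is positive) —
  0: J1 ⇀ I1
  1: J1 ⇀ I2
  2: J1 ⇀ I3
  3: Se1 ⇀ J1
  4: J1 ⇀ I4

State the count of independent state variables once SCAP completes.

b3 |J1  (Se1 fixes effort; stroke away)
b0 |I1  (common-e at J1 fixed by 3)
b1 |I2  (J1 effort already set via bond 3)
b2 |I3  (J1 effort already set via bond 3)
b4 |I4  (0-jn J1 has e-setter on 3)

4  (I1, I2, I3, I4 all integral)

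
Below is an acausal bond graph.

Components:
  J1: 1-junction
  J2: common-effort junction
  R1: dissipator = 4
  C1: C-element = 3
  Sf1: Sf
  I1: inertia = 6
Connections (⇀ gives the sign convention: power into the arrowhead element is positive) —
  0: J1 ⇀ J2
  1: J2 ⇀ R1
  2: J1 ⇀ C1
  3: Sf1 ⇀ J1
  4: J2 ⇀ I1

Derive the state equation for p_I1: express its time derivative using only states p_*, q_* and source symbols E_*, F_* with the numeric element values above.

dp_I1/dt = 4*F_Sf1 - 2*p_I1/3

β3 stroke at Sf1  (Sf1 fixes flow; stroke at Sf1)
β0 stroke at J1  (1-jn J1 has f-setter on 3)
β2 stroke at J1  (J1 flow already set via bond 3)
β4 stroke at I1  (I1 outputs flow p/I1)
β1 stroke at J2  (only one effort-in slot at J2)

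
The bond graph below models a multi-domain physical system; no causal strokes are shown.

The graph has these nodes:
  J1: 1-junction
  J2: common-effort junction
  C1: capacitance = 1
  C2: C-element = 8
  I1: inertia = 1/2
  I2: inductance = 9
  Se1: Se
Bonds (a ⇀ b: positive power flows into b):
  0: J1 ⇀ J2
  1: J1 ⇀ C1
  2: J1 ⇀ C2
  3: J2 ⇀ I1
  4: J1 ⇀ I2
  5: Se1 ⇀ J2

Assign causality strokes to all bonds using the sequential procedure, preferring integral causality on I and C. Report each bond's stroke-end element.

bond 5 |J2  (Se1 (Se) sets effort on bond)
bond 0 |J1  (J2: bond 5 brought effort, rest push out)
bond 3 |I1  (J2 effort already set via bond 5)
bond 1 |J1  (prefer integral on C1)
bond 2 |J1  (C2: C, integral causality)
bond 4 |I2  (only one flow-in slot at J1)

bond 0 →J1
bond 1 →J1
bond 2 →J1
bond 3 →I1
bond 4 →I2
bond 5 →J2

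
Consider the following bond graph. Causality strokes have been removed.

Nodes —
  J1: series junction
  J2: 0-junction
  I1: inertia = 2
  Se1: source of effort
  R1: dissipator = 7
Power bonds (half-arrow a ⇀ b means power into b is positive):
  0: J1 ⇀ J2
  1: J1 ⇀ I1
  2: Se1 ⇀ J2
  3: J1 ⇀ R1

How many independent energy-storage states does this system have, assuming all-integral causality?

b2 →J2  (source Se1 imposes e)
b0 →J1  (J2 effort already set via bond 2)
b1 →I1  (I1 integral (f out))
b3 →J1  (common-f at J1 fixed by 1)

1  (I1 all integral)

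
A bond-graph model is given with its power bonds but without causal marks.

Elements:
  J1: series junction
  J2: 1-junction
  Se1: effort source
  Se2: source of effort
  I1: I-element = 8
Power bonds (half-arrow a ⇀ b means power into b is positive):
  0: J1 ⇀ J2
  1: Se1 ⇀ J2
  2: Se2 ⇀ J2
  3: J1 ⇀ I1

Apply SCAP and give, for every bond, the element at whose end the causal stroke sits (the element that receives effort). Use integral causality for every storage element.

b1 stroke at J2  (Se1 (Se) sets effort on bond)
b2 stroke at J2  (source Se2 imposes e)
b0 stroke at J1  (J2: last free bond brings flow in)
b3 stroke at I1  (J1: last free bond brings flow in)

#0 →J1
#1 →J2
#2 →J2
#3 →I1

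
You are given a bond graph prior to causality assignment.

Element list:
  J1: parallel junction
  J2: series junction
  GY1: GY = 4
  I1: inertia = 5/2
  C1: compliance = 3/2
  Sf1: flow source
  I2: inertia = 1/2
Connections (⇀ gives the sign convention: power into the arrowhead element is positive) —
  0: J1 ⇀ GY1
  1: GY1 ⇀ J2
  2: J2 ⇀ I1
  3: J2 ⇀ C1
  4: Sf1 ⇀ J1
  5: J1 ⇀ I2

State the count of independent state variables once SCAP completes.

3  (C1, I1, I2 all integral)

#4 →Sf1  (source Sf1 imposes f)
#2 →I1  (I1: I, integral causality)
#1 →J2  (J2 flow already set via bond 2)
#3 →J2  (common-f at J2 fixed by 2)
#0 →J1  (through GY1, causality inverts; strokes same side of GY1)
#5 →I2  (J1: bond 0 brought effort, rest push out)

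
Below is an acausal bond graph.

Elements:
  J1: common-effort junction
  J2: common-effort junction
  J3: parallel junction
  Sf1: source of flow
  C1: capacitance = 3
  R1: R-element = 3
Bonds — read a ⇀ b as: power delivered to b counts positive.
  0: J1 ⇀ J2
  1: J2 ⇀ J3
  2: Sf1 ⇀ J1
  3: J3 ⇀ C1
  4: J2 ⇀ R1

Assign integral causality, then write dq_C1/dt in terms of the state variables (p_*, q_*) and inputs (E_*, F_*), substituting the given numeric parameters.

dq_C1/dt = F_Sf1 - q_C1/9

β2 |Sf1  (Sf1 (Sf) sets flow on bond)
β0 |J1  (closing 0-jn rule on J1)
β3 |J3  (C1: C, integral causality)
β1 |J2  (J3: bond 3 brought effort, rest push out)
β4 |R1  (J2: bond 1 brought effort, rest push out)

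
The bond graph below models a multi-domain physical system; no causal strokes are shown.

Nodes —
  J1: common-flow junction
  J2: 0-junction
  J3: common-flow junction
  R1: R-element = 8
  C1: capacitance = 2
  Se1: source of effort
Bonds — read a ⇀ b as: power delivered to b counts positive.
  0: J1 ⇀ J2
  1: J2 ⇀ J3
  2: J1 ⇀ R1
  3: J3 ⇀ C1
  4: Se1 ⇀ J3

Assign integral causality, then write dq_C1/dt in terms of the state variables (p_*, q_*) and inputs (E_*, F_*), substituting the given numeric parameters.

β4 |J3  (Se1 (Se) sets effort on bond)
β3 |J3  (prefer integral on C1)
β1 |J2  (only one flow-in slot at J3)
β0 |J1  (0-jn J2 has e-setter on 1)
β2 |R1  (closing 1-jn rule on J1)

dq_C1/dt = E_Se1/8 - q_C1/16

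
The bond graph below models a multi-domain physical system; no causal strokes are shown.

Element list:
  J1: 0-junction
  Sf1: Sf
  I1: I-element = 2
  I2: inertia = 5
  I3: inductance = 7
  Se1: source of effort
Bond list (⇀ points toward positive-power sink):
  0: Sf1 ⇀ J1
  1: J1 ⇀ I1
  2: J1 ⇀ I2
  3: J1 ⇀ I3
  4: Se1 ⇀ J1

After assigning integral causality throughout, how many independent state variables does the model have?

b0 |Sf1  (Sf1 (Sf) sets flow on bond)
b4 |J1  (Se1 (Se) sets effort on bond)
b1 |I1  (J1: bond 4 brought effort, rest push out)
b2 |I2  (common-e at J1 fixed by 4)
b3 |I3  (common-e at J1 fixed by 4)

3  (I1, I2, I3 all integral)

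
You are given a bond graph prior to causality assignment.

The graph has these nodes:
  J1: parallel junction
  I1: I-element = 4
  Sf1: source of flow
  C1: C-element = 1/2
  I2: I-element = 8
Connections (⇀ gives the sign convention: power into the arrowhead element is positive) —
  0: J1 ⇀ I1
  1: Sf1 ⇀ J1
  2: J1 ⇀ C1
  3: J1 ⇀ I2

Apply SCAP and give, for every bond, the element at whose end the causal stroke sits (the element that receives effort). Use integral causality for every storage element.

#0 →I1
#1 →Sf1
#2 →J1
#3 →I2

bond 1 stroke at Sf1  (Sf1: flow source, stroke at near end)
bond 0 stroke at I1  (I1 integral (f out))
bond 2 stroke at J1  (C1 integral (e out))
bond 3 stroke at I2  (0-jn J1 has e-setter on 2)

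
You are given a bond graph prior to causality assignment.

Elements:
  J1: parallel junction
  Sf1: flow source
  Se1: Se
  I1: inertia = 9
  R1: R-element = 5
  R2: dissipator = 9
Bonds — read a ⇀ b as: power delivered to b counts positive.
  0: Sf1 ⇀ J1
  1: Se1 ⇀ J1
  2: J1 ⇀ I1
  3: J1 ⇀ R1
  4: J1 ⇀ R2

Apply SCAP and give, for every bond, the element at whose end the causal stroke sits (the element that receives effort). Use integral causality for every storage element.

bond 0 stroke→Sf1  (Sf1: flow source, stroke at near end)
bond 1 stroke→J1  (Se1 fixes effort; stroke away)
bond 2 stroke→I1  (J1 effort already set via bond 1)
bond 3 stroke→R1  (J1: bond 1 brought effort, rest push out)
bond 4 stroke→R2  (J1 effort already set via bond 1)

bond 0 stroke→Sf1
bond 1 stroke→J1
bond 2 stroke→I1
bond 3 stroke→R1
bond 4 stroke→R2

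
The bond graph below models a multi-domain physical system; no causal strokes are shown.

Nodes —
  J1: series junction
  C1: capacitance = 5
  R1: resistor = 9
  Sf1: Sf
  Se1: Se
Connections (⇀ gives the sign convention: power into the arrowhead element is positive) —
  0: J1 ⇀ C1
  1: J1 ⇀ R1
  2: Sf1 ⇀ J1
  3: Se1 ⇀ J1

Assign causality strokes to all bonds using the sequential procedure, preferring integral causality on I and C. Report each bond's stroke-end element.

bond 2 stroke at Sf1  (Sf1 fixes flow; stroke at Sf1)
bond 3 stroke at J1  (source Se1 imposes e)
bond 0 stroke at J1  (J1 flow already set via bond 2)
bond 1 stroke at J1  (1-jn J1 has f-setter on 2)

#0 stroke at J1
#1 stroke at J1
#2 stroke at Sf1
#3 stroke at J1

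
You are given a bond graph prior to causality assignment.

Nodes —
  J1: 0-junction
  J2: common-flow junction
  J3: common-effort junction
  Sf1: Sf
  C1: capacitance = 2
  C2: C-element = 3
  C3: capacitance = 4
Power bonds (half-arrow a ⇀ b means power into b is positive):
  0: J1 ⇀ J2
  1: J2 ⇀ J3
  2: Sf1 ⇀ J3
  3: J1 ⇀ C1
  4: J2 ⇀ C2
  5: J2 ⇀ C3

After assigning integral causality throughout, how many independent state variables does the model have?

#2 |Sf1  (Sf1 (Sf) sets flow on bond)
#1 |J3  (only one effort-in slot at J3)
#0 |J2  (J2: bond 1 brought flow, rest push out)
#4 |J2  (1-jn J2 has f-setter on 1)
#5 |J2  (J2: bond 1 brought flow, rest push out)
#3 |J1  (J1: last free bond brings effort in)

3  (C1, C2, C3 all integral)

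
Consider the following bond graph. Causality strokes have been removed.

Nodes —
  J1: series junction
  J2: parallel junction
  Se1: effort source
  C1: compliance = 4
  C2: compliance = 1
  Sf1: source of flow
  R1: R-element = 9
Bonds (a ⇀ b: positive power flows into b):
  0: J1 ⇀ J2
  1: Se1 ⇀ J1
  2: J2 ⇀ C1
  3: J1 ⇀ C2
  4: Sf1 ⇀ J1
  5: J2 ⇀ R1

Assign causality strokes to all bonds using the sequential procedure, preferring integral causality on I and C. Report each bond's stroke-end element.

bond 1 stroke→J1  (Se1: effort source, stroke at far end)
bond 4 stroke→Sf1  (Sf1 fixes flow; stroke at Sf1)
bond 0 stroke→J1  (1-jn J1 has f-setter on 4)
bond 3 stroke→J1  (J1: bond 4 brought flow, rest push out)
bond 2 stroke→J2  (C1 outputs effort q/C1)
bond 5 stroke→R1  (0-jn J2 has e-setter on 2)

#0 →J1
#1 →J1
#2 →J2
#3 →J1
#4 →Sf1
#5 →R1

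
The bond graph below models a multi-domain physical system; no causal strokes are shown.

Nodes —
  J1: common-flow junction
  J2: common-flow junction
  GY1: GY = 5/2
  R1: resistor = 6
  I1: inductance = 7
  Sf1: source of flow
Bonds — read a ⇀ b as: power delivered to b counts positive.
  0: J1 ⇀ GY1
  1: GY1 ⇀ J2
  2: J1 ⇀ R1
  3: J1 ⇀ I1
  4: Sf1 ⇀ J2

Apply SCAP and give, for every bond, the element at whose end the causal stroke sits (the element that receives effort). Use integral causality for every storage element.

bond 0 stroke at J1
bond 1 stroke at J2
bond 2 stroke at J1
bond 3 stroke at I1
bond 4 stroke at Sf1

bond 4 →Sf1  (Sf1: flow source, stroke at near end)
bond 1 →J2  (J2 flow already set via bond 4)
bond 0 →J1  (GY1: gyrator matches bond 1)
bond 3 →I1  (I1 integral (f out))
bond 2 →J1  (common-f at J1 fixed by 3)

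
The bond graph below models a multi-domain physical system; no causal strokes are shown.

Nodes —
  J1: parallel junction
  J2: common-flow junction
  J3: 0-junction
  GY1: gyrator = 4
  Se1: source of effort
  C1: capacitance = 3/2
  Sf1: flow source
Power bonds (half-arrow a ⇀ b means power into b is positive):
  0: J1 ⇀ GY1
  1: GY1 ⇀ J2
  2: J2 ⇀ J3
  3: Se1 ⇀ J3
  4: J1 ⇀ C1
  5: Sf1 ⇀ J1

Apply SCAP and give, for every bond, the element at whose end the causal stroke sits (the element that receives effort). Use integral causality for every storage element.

b3 →J3  (Se1 (Se) sets effort on bond)
b5 →Sf1  (Sf1: flow source, stroke at near end)
b2 →J2  (common-e at J3 fixed by 3)
b1 →GY1  (closing 1-jn rule on J2)
b0 →GY1  (through GY1, causality inverts; strokes same side of GY1)
b4 →J1  (J1 needs exactly one e-in)

bond 0 |GY1
bond 1 |GY1
bond 2 |J2
bond 3 |J3
bond 4 |J1
bond 5 |Sf1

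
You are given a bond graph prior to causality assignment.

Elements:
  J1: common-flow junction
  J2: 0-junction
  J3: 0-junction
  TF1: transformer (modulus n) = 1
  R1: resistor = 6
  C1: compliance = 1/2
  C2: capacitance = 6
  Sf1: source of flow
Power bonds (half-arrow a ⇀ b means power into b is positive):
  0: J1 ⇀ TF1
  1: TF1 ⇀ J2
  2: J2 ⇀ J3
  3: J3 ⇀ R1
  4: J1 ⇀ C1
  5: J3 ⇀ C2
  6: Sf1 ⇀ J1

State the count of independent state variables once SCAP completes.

#6 stroke→Sf1  (Sf1 fixes flow; stroke at Sf1)
#0 stroke→J1  (J1: bond 6 brought flow, rest push out)
#4 stroke→J1  (1-jn J1 has f-setter on 6)
#1 stroke→TF1  (TF1: transformer flips bond 0)
#2 stroke→J2  (J2 needs exactly one e-in)
#5 stroke→J3  (C2 integral (e out))
#3 stroke→R1  (0-jn J3 has e-setter on 5)

2  (C1, C2 all integral)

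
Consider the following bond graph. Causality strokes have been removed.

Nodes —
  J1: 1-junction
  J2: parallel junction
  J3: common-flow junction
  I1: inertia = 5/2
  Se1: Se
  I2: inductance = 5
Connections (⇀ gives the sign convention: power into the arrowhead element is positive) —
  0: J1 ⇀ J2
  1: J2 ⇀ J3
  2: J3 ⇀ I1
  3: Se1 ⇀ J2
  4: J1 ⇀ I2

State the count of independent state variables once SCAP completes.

2  (I1, I2 all integral)

β3 stroke at J2  (Se1 (Se) sets effort on bond)
β0 stroke at J1  (J2 effort already set via bond 3)
β1 stroke at J3  (0-jn J2 has e-setter on 3)
β2 stroke at I1  (J3 needs exactly one f-in)
β4 stroke at I2  (only one flow-in slot at J1)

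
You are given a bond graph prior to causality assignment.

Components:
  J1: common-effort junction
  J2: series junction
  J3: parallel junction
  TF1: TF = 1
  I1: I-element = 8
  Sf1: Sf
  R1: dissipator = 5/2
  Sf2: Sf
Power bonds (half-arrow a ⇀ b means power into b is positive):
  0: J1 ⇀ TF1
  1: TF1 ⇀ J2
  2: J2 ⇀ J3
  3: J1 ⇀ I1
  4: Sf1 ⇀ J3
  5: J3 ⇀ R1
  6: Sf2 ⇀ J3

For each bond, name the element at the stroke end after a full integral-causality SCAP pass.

β0 stroke→J1
β1 stroke→TF1
β2 stroke→J2
β3 stroke→I1
β4 stroke→Sf1
β5 stroke→J3
β6 stroke→Sf2

β4 |Sf1  (source Sf1 imposes f)
β6 |Sf2  (source Sf2 imposes f)
β3 |I1  (I1 integral (f out))
β0 |J1  (only one effort-in slot at J1)
β1 |TF1  (through TF1, causality passes straight; one stroke at TF1)
β2 |J2  (J2: bond 1 brought flow, rest push out)
β5 |J3  (J3: last free bond brings effort in)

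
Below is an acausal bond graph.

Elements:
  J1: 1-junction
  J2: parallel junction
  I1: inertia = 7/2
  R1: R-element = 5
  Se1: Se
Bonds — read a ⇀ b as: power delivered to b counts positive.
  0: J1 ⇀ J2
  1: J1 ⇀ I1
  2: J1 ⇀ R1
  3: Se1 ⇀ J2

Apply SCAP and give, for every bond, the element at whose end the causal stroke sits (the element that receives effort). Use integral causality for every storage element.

bond 0 →J1
bond 1 →I1
bond 2 →J1
bond 3 →J2

#3 stroke→J2  (Se1 (Se) sets effort on bond)
#0 stroke→J1  (common-e at J2 fixed by 3)
#1 stroke→I1  (prefer integral on I1)
#2 stroke→J1  (1-jn J1 has f-setter on 1)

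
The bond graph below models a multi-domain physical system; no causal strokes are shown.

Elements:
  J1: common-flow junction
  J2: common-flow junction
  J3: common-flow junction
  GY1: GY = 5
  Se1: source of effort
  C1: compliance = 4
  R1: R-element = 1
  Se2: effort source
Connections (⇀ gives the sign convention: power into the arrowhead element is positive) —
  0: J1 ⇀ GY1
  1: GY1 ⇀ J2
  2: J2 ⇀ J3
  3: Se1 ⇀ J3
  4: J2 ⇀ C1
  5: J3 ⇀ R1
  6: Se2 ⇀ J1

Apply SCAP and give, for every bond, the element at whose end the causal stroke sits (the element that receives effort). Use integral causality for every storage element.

b0 →GY1
b1 →GY1
b2 →J2
b3 →J3
b4 →J2
b5 →J3
b6 →J1

β3 stroke at J3  (source Se1 imposes e)
β6 stroke at J1  (source Se2 imposes e)
β0 stroke at GY1  (J1: last free bond brings flow in)
β1 stroke at GY1  (through GY1, causality inverts; strokes same side of GY1)
β2 stroke at J2  (J2 flow already set via bond 1)
β4 stroke at J2  (1-jn J2 has f-setter on 1)
β5 stroke at J3  (J3: bond 2 brought flow, rest push out)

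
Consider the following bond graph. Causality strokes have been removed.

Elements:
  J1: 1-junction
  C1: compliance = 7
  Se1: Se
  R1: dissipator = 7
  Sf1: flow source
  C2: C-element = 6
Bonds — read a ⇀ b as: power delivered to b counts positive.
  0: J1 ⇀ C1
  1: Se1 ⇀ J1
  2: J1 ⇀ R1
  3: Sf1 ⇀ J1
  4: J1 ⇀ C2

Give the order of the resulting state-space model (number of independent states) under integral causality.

2  (C1, C2 all integral)

#1 →J1  (Se1 (Se) sets effort on bond)
#3 →Sf1  (source Sf1 imposes f)
#0 →J1  (J1 flow already set via bond 3)
#2 →J1  (J1 flow already set via bond 3)
#4 →J1  (1-jn J1 has f-setter on 3)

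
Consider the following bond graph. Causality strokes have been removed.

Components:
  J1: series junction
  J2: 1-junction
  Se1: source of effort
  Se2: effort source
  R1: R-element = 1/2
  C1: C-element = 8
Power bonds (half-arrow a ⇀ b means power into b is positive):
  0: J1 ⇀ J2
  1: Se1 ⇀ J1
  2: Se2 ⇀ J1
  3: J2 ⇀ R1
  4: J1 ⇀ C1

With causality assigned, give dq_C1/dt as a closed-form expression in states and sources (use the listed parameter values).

dq_C1/dt = 2*E_Se1 + 2*E_Se2 - q_C1/4

bond 1 stroke→J1  (Se1: effort source, stroke at far end)
bond 2 stroke→J1  (source Se2 imposes e)
bond 4 stroke→J1  (C1: C, integral causality)
bond 0 stroke→J2  (only one flow-in slot at J1)
bond 3 stroke→R1  (closing 1-jn rule on J2)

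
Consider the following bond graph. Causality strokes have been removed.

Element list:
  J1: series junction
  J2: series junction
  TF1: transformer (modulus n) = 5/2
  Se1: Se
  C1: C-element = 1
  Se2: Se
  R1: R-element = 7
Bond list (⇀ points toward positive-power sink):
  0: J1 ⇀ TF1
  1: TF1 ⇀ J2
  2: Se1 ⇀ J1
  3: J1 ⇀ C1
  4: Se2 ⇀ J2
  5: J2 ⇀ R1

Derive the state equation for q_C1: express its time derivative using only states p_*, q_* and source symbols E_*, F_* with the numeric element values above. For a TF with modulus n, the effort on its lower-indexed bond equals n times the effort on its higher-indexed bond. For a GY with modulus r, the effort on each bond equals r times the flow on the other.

#2 stroke at J1  (Se1 (Se) sets effort on bond)
#4 stroke at J2  (Se2: effort source, stroke at far end)
#3 stroke at J1  (C1 integral (e out))
#0 stroke at TF1  (J1: last free bond brings flow in)
#1 stroke at J2  (TF1: transformer flips bond 0)
#5 stroke at R1  (J2: last free bond brings flow in)

dq_C1/dt = 4*E_Se1/175 + 2*E_Se2/35 - 4*q_C1/175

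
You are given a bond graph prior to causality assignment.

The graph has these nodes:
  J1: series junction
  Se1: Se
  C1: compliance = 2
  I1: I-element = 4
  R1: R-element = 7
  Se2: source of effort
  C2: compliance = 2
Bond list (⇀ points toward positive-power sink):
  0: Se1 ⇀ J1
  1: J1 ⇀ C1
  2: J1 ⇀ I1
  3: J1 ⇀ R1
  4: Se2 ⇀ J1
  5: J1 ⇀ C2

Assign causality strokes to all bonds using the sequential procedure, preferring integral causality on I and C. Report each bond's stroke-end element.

#0 |J1  (source Se1 imposes e)
#4 |J1  (Se2 fixes effort; stroke away)
#1 |J1  (C1: C, integral causality)
#2 |I1  (I1: I, integral causality)
#3 |J1  (J1: bond 2 brought flow, rest push out)
#5 |J1  (1-jn J1 has f-setter on 2)

bond 0 |J1
bond 1 |J1
bond 2 |I1
bond 3 |J1
bond 4 |J1
bond 5 |J1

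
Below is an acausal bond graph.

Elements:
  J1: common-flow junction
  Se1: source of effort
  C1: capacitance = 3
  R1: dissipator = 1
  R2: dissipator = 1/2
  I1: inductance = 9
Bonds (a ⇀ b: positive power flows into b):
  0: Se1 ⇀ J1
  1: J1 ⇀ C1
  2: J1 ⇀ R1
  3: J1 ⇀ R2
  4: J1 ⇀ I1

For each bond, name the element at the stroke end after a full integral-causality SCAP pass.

#0 →J1  (Se1: effort source, stroke at far end)
#1 →J1  (C1: C, integral causality)
#4 →I1  (I1: I, integral causality)
#2 →J1  (1-jn J1 has f-setter on 4)
#3 →J1  (common-f at J1 fixed by 4)

b0 stroke at J1
b1 stroke at J1
b2 stroke at J1
b3 stroke at J1
b4 stroke at I1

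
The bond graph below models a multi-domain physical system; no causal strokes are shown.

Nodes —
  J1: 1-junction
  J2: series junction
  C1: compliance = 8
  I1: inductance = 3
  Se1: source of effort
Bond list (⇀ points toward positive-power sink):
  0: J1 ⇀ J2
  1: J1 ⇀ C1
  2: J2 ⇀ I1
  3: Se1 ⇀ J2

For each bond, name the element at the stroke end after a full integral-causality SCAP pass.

#0 |J2
#1 |J1
#2 |I1
#3 |J2

bond 3 |J2  (Se1: effort source, stroke at far end)
bond 1 |J1  (C1: C, integral causality)
bond 0 |J2  (J1 needs exactly one f-in)
bond 2 |I1  (J2: last free bond brings flow in)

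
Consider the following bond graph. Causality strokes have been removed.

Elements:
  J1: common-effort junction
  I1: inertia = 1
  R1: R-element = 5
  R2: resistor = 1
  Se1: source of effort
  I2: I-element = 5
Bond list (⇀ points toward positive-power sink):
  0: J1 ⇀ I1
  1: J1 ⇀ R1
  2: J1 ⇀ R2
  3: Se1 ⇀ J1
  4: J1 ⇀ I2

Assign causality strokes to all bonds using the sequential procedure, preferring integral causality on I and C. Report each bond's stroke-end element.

b3 stroke at J1  (Se1: effort source, stroke at far end)
b0 stroke at I1  (J1: bond 3 brought effort, rest push out)
b1 stroke at R1  (common-e at J1 fixed by 3)
b2 stroke at R2  (J1: bond 3 brought effort, rest push out)
b4 stroke at I2  (J1: bond 3 brought effort, rest push out)

b0 stroke at I1
b1 stroke at R1
b2 stroke at R2
b3 stroke at J1
b4 stroke at I2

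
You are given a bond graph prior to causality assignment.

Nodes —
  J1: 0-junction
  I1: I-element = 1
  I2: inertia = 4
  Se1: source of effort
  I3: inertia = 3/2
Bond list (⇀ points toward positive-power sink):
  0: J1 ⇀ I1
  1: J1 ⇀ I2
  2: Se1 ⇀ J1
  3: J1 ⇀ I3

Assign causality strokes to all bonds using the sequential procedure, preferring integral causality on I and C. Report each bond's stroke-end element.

#0 stroke at I1
#1 stroke at I2
#2 stroke at J1
#3 stroke at I3

bond 2 →J1  (source Se1 imposes e)
bond 0 →I1  (0-jn J1 has e-setter on 2)
bond 1 →I2  (J1: bond 2 brought effort, rest push out)
bond 3 →I3  (J1 effort already set via bond 2)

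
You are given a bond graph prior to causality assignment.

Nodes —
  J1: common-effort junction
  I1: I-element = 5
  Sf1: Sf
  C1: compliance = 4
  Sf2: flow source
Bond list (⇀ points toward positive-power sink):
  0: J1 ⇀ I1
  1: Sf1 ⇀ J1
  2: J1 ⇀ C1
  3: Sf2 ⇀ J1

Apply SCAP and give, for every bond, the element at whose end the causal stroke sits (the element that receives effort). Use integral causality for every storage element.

β0 stroke→I1
β1 stroke→Sf1
β2 stroke→J1
β3 stroke→Sf2

#1 stroke at Sf1  (Sf1: flow source, stroke at near end)
#3 stroke at Sf2  (Sf2 (Sf) sets flow on bond)
#0 stroke at I1  (prefer integral on I1)
#2 stroke at J1  (J1 needs exactly one e-in)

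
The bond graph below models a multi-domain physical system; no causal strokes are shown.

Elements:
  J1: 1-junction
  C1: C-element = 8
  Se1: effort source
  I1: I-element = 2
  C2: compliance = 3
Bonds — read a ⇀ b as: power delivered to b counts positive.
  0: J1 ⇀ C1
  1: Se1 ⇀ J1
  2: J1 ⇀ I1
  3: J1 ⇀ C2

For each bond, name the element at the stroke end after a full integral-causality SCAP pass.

b1 →J1  (Se1 (Se) sets effort on bond)
b0 →J1  (C1: C, integral causality)
b2 →I1  (I1 outputs flow p/I1)
b3 →J1  (1-jn J1 has f-setter on 2)

#0 stroke→J1
#1 stroke→J1
#2 stroke→I1
#3 stroke→J1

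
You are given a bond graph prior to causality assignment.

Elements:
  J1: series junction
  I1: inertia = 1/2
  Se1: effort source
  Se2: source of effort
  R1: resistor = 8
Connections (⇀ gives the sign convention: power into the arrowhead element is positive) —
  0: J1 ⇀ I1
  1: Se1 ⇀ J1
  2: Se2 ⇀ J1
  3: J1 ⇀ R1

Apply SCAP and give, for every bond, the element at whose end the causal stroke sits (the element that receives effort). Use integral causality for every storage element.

bond 0 stroke→I1
bond 1 stroke→J1
bond 2 stroke→J1
bond 3 stroke→J1

#1 stroke at J1  (Se1 (Se) sets effort on bond)
#2 stroke at J1  (Se2 (Se) sets effort on bond)
#0 stroke at I1  (prefer integral on I1)
#3 stroke at J1  (J1: bond 0 brought flow, rest push out)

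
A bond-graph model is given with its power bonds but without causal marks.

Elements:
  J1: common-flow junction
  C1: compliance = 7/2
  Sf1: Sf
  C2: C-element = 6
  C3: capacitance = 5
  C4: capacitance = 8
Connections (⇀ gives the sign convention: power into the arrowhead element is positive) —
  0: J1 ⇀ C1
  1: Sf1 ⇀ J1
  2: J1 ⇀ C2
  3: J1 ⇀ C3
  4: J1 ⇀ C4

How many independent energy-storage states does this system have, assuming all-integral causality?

4  (C1, C2, C3, C4 all integral)

bond 1 stroke→Sf1  (Sf1 (Sf) sets flow on bond)
bond 0 stroke→J1  (common-f at J1 fixed by 1)
bond 2 stroke→J1  (J1: bond 1 brought flow, rest push out)
bond 3 stroke→J1  (J1: bond 1 brought flow, rest push out)
bond 4 stroke→J1  (J1: bond 1 brought flow, rest push out)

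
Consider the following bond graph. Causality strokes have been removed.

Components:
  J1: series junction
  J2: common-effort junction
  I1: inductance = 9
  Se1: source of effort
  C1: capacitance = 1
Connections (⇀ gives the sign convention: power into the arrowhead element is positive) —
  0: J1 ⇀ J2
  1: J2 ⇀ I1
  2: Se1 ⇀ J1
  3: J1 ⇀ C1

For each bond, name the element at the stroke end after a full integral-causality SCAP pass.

β2 →J1  (Se1: effort source, stroke at far end)
β1 →I1  (I1 outputs flow p/I1)
β0 →J2  (J2 needs exactly one e-in)
β3 →J1  (common-f at J1 fixed by 0)

β0 stroke→J2
β1 stroke→I1
β2 stroke→J1
β3 stroke→J1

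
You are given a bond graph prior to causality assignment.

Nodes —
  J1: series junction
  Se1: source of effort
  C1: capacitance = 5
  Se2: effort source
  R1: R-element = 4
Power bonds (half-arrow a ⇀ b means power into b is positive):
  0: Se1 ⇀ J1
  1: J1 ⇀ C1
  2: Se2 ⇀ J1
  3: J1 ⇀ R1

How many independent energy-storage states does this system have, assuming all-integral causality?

1  (C1 all integral)

bond 0 →J1  (Se1 (Se) sets effort on bond)
bond 2 →J1  (Se2: effort source, stroke at far end)
bond 1 →J1  (C1: C, integral causality)
bond 3 →R1  (only one flow-in slot at J1)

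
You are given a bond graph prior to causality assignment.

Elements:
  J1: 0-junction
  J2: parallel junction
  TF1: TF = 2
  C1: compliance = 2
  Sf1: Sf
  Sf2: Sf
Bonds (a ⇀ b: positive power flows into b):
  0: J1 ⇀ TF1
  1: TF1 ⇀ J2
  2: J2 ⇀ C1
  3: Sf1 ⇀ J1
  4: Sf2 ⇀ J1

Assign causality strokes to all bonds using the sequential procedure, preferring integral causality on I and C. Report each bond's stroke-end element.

#0 →J1
#1 →TF1
#2 →J2
#3 →Sf1
#4 →Sf2

#3 |Sf1  (Sf1 fixes flow; stroke at Sf1)
#4 |Sf2  (Sf2 (Sf) sets flow on bond)
#0 |J1  (only one effort-in slot at J1)
#1 |TF1  (TF1 one-in-one-out from 0)
#2 |J2  (only one effort-in slot at J2)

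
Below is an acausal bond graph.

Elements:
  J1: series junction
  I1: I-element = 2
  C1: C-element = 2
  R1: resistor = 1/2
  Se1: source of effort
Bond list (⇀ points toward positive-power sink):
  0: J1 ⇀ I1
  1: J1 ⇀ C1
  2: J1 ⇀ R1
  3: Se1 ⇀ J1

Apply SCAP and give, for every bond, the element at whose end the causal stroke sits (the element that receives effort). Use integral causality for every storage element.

β3 stroke→J1  (source Se1 imposes e)
β0 stroke→I1  (prefer integral on I1)
β1 stroke→J1  (J1 flow already set via bond 0)
β2 stroke→J1  (J1: bond 0 brought flow, rest push out)

b0 stroke at I1
b1 stroke at J1
b2 stroke at J1
b3 stroke at J1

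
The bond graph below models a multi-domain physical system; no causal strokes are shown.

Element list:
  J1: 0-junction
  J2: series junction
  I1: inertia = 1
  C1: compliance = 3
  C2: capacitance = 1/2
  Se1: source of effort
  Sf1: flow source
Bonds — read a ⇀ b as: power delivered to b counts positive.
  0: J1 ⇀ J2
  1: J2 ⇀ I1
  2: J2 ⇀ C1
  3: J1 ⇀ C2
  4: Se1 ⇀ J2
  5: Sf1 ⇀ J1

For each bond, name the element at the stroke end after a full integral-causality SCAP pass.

#0 |J2
#1 |I1
#2 |J2
#3 |J1
#4 |J2
#5 |Sf1

#4 |J2  (Se1: effort source, stroke at far end)
#5 |Sf1  (Sf1: flow source, stroke at near end)
#1 |I1  (I1 outputs flow p/I1)
#0 |J2  (1-jn J2 has f-setter on 1)
#2 |J2  (common-f at J2 fixed by 1)
#3 |J1  (J1 needs exactly one e-in)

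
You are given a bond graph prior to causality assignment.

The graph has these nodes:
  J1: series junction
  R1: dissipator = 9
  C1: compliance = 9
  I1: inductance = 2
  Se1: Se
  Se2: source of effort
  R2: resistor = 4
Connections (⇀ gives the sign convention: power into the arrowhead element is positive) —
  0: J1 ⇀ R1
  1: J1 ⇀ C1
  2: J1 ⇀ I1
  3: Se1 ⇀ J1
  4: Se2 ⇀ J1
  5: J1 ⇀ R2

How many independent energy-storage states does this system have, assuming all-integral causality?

bond 3 stroke at J1  (Se1: effort source, stroke at far end)
bond 4 stroke at J1  (source Se2 imposes e)
bond 1 stroke at J1  (prefer integral on C1)
bond 2 stroke at I1  (I1: I, integral causality)
bond 0 stroke at J1  (J1 flow already set via bond 2)
bond 5 stroke at J1  (J1: bond 2 brought flow, rest push out)

2  (C1, I1 all integral)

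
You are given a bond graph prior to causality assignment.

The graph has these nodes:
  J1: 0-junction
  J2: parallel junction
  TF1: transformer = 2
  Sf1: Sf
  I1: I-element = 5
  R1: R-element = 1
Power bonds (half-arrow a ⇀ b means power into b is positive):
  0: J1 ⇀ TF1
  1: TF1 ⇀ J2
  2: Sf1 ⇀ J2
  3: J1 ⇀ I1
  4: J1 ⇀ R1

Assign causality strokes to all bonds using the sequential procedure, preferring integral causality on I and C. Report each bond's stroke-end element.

β2 stroke→Sf1  (Sf1 (Sf) sets flow on bond)
β1 stroke→J2  (J2: last free bond brings effort in)
β0 stroke→TF1  (TF1: transformer flips bond 1)
β3 stroke→I1  (prefer integral on I1)
β4 stroke→J1  (only one effort-in slot at J1)

b0 stroke→TF1
b1 stroke→J2
b2 stroke→Sf1
b3 stroke→I1
b4 stroke→J1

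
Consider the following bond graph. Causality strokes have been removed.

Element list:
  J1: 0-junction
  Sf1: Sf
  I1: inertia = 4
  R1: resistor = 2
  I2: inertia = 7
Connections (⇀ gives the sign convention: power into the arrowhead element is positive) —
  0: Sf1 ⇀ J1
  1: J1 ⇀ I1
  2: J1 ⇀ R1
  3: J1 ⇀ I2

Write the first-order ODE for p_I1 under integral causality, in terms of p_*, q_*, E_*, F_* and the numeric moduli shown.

dp_I1/dt = 2*F_Sf1 - p_I1/2 - 2*p_I2/7

bond 0 stroke at Sf1  (Sf1 (Sf) sets flow on bond)
bond 1 stroke at I1  (I1 integral (f out))
bond 3 stroke at I2  (I2: I, integral causality)
bond 2 stroke at J1  (J1: last free bond brings effort in)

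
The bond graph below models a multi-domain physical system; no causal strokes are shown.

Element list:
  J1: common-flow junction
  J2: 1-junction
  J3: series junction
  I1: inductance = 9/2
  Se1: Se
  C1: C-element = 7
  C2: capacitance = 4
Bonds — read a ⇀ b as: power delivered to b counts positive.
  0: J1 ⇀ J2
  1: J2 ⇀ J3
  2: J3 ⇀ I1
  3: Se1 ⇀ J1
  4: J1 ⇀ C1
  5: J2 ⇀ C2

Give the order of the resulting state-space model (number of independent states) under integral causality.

3  (C1, C2, I1 all integral)

b3 |J1  (Se1 (Se) sets effort on bond)
b2 |I1  (I1 integral (f out))
b1 |J3  (J3 flow already set via bond 2)
b0 |J2  (common-f at J2 fixed by 1)
b5 |J2  (1-jn J2 has f-setter on 1)
b4 |J1  (J1 flow already set via bond 0)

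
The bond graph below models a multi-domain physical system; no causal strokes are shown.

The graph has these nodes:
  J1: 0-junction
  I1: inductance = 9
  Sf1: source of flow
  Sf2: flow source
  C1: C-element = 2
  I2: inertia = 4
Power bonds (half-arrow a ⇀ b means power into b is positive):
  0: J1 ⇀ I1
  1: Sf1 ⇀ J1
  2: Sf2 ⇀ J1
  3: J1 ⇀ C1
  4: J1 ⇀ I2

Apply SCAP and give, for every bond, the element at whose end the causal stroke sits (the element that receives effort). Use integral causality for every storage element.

β1 →Sf1  (Sf1: flow source, stroke at near end)
β2 →Sf2  (source Sf2 imposes f)
β0 →I1  (prefer integral on I1)
β3 →J1  (prefer integral on C1)
β4 →I2  (J1: bond 3 brought effort, rest push out)

β0 →I1
β1 →Sf1
β2 →Sf2
β3 →J1
β4 →I2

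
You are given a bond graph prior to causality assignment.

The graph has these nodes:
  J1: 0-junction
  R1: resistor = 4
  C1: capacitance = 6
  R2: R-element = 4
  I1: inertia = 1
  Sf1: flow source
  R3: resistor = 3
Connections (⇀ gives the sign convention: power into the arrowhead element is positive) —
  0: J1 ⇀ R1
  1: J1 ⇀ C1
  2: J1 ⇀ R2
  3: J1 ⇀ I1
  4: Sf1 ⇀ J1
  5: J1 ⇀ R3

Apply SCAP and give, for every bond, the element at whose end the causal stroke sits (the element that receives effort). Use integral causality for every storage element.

#0 →R1
#1 →J1
#2 →R2
#3 →I1
#4 →Sf1
#5 →R3

#4 →Sf1  (source Sf1 imposes f)
#1 →J1  (C1 outputs effort q/C1)
#0 →R1  (0-jn J1 has e-setter on 1)
#2 →R2  (J1 effort already set via bond 1)
#3 →I1  (0-jn J1 has e-setter on 1)
#5 →R3  (J1 effort already set via bond 1)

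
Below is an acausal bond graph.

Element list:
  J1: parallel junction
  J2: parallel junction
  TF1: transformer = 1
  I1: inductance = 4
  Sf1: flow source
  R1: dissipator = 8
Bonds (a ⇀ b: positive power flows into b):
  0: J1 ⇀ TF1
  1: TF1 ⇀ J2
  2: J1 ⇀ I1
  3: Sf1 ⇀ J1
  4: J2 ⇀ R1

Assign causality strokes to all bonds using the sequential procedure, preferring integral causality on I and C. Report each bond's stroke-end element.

#3 stroke at Sf1  (Sf1 (Sf) sets flow on bond)
#2 stroke at I1  (I1 outputs flow p/I1)
#0 stroke at J1  (J1 needs exactly one e-in)
#1 stroke at TF1  (TF1 one-in-one-out from 0)
#4 stroke at J2  (closing 0-jn rule on J2)

β0 stroke→J1
β1 stroke→TF1
β2 stroke→I1
β3 stroke→Sf1
β4 stroke→J2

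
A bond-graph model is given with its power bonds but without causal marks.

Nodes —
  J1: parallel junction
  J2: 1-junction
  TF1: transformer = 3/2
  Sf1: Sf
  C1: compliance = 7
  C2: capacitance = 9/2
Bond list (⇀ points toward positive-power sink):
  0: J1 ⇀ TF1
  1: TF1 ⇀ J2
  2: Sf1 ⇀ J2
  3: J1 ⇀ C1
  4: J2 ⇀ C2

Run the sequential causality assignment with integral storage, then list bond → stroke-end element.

b2 |Sf1  (Sf1 fixes flow; stroke at Sf1)
b1 |J2  (J2: bond 2 brought flow, rest push out)
b4 |J2  (1-jn J2 has f-setter on 2)
b0 |TF1  (TF1: transformer flips bond 1)
b3 |J1  (closing 0-jn rule on J1)

#0 stroke→TF1
#1 stroke→J2
#2 stroke→Sf1
#3 stroke→J1
#4 stroke→J2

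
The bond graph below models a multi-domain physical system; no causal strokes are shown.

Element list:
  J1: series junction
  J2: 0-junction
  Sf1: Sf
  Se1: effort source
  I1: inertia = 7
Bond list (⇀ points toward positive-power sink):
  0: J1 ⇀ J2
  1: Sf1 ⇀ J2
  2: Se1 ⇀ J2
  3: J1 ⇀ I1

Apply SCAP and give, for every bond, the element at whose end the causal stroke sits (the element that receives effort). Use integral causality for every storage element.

#0 →J1
#1 →Sf1
#2 →J2
#3 →I1

β1 stroke at Sf1  (Sf1: flow source, stroke at near end)
β2 stroke at J2  (Se1: effort source, stroke at far end)
β0 stroke at J1  (J2: bond 2 brought effort, rest push out)
β3 stroke at I1  (J1 needs exactly one f-in)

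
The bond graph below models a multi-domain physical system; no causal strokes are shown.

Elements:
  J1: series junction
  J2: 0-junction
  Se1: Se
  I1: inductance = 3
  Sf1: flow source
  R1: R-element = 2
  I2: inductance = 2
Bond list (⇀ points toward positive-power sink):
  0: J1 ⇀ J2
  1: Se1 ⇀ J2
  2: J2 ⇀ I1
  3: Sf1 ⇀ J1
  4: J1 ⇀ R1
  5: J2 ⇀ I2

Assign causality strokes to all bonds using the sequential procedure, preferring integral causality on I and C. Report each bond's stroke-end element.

#0 |J1
#1 |J2
#2 |I1
#3 |Sf1
#4 |J1
#5 |I2

β1 |J2  (Se1: effort source, stroke at far end)
β3 |Sf1  (Sf1: flow source, stroke at near end)
β0 |J1  (1-jn J1 has f-setter on 3)
β4 |J1  (common-f at J1 fixed by 3)
β2 |I1  (J2: bond 1 brought effort, rest push out)
β5 |I2  (J2: bond 1 brought effort, rest push out)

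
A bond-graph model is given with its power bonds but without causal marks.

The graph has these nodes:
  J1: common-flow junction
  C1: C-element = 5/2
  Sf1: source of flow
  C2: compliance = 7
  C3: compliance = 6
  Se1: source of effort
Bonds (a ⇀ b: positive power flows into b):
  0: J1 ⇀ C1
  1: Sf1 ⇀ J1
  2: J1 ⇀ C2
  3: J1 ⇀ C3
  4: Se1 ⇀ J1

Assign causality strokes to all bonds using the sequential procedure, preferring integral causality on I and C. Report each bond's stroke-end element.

bond 0 →J1
bond 1 →Sf1
bond 2 →J1
bond 3 →J1
bond 4 →J1

β1 stroke at Sf1  (Sf1 fixes flow; stroke at Sf1)
β4 stroke at J1  (Se1 (Se) sets effort on bond)
β0 stroke at J1  (J1 flow already set via bond 1)
β2 stroke at J1  (1-jn J1 has f-setter on 1)
β3 stroke at J1  (J1 flow already set via bond 1)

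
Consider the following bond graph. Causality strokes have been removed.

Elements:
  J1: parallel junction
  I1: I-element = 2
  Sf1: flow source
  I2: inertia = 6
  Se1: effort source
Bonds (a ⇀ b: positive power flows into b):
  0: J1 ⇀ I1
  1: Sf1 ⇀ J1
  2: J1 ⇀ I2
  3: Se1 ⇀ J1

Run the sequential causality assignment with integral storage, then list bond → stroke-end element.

bond 0 stroke→I1
bond 1 stroke→Sf1
bond 2 stroke→I2
bond 3 stroke→J1

bond 1 stroke at Sf1  (source Sf1 imposes f)
bond 3 stroke at J1  (Se1 fixes effort; stroke away)
bond 0 stroke at I1  (J1 effort already set via bond 3)
bond 2 stroke at I2  (0-jn J1 has e-setter on 3)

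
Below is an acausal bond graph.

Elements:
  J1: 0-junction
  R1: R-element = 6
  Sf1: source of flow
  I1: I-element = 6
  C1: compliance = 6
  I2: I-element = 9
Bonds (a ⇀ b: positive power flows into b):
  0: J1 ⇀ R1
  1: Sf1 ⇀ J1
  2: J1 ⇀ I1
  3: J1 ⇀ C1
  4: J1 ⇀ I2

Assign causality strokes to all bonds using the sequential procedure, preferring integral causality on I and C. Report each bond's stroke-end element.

β0 |R1
β1 |Sf1
β2 |I1
β3 |J1
β4 |I2

β1 →Sf1  (Sf1 fixes flow; stroke at Sf1)
β2 →I1  (I1: I, integral causality)
β3 →J1  (C1 outputs effort q/C1)
β0 →R1  (common-e at J1 fixed by 3)
β4 →I2  (J1 effort already set via bond 3)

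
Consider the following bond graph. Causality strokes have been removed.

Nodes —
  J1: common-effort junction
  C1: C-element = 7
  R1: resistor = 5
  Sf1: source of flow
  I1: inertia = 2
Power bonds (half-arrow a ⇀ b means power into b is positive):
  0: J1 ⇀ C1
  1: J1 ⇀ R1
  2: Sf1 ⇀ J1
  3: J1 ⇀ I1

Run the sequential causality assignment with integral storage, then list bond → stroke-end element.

β2 stroke at Sf1  (source Sf1 imposes f)
β0 stroke at J1  (C1: C, integral causality)
β1 stroke at R1  (J1 effort already set via bond 0)
β3 stroke at I1  (0-jn J1 has e-setter on 0)

b0 stroke at J1
b1 stroke at R1
b2 stroke at Sf1
b3 stroke at I1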